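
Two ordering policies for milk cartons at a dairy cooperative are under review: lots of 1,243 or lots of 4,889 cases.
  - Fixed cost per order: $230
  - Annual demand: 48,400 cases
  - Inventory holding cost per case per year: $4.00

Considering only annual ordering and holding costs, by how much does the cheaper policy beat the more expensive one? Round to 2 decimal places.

$613.20

TC(Q) = (D/Q)S + (Q/2)H
TC(1,243) = (48,400/1,243)×230 + (1,243/2)×4 = $11,441.75
TC(4,889) = (48,400/4,889)×230 + (4,889/2)×4 = $12,054.95
|ΔTC| = |$11,441.75 − $12,054.95| = $613.20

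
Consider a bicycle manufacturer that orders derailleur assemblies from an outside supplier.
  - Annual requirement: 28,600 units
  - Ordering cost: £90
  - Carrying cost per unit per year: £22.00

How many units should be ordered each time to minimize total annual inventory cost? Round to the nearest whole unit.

484 units

Q* = √(2·D·S / H) = √(2·28,600·90 / 22) = √234,000.0 ≈ 483.74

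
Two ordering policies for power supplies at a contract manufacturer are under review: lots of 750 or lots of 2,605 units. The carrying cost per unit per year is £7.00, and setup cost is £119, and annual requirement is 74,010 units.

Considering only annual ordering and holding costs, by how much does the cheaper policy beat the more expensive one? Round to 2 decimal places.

For each Q, cost = (D/Q)·S + (Q/2)·H.
TC(750) = (74,010/750)×119 + (750/2)×7 = £14,367.92
TC(2,605) = (74,010/2,605)×119 + (2,605/2)×7 = £12,498.38
Cheaper: Q = 2,605.  Difference = £1,869.54

£1,869.54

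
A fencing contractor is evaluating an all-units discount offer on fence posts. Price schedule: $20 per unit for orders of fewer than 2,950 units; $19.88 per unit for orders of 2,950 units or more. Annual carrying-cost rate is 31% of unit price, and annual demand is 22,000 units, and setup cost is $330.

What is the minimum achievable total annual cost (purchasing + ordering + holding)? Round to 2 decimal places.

H₁ = 31%×$20 = $6.2000;  H₂ = 31%×$19.88 = $6.1628
EOQ₁ = √(2×22,000×330/6.2000) = 1,530.34  (< 2,950, feasible at tier 1)
EOQ₂ = √(2×22,000×330/6.1628) = 1,534.95  (< 2,950 → use Q = 2,950 at tier-2 price)
TC(tier 1 (EOQ₁), Q≈1,530.3) = $449,488.10
TC(tier 2, Q≈2,950.0) = $448,911.15
Minimum at tier 2: $448,911.15

$448,911.15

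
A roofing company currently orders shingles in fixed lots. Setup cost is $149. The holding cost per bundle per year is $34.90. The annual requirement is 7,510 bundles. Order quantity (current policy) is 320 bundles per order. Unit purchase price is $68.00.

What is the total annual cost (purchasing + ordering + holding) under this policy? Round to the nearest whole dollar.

$519,761

Orders/yr = 7,510/320 = 23.469; ordering cost = 23.469 × $149 = $3,496.84
Average inventory = 320/2 = 160; holding cost = 160 × $34.9 = $5,584.00
Purchase cost = D·C = 7,510 × 68 = $510,680.00
Total = $3,496.84 + $5,584.00 + $510,680.00 = $519,760.84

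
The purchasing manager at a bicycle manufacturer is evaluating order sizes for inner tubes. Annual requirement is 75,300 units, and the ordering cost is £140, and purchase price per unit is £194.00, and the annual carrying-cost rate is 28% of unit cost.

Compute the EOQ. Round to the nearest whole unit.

Holding cost per unit per year: H = 28% × £194 = £54.3200
Q* = √(2·D·S / H) = √(2·75,300·140 / 54.32) = √388,144.3 ≈ 623.01

623 units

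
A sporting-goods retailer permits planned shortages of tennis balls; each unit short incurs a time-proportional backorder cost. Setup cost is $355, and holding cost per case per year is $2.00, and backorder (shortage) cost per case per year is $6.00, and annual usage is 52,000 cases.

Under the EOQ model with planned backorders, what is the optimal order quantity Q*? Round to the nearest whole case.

4,961 cases

Basic EOQ = √(2·52,000·355/2) = 4,296.510
Backorder adjustment √((H+b)/b) = √((2+6)/6) = 1.1547
Q* = 4,296.510 × 1.1547 ≈ 4,961.18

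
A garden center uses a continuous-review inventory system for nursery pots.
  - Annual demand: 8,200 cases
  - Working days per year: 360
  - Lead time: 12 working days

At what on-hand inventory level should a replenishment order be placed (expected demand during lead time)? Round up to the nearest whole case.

Daily demand d = 8,200 / 360 = 22.778 cases/day
Demand during lead time = 22.778 × 12 = 273.33
Reorder point = 273.33 → round up

274 cases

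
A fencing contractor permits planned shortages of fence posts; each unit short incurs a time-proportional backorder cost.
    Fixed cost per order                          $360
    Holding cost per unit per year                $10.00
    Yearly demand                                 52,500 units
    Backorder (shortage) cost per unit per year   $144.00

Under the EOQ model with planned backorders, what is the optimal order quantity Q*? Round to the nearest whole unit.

2,011 units

Q* = √(2DS/H) · √((H + b)/b)
   = √(2 × 52,500 × 360 / 10) · √((10 + 144) / 144)
   = 1,944.222 × 1.0341 ≈ 2,010.60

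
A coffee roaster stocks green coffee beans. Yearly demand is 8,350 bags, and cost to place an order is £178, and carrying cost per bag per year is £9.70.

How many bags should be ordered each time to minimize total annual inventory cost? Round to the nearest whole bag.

554 bags

Q* = √(2·D·S / H) = √(2·8,350·178 / 9.7) = √306,453.6 ≈ 553.58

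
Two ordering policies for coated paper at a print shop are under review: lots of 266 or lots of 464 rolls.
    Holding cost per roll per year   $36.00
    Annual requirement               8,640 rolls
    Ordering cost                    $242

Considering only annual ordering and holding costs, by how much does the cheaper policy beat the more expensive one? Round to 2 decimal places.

Annual cost at Q: ordering D·S/Q plus holding Q·H/2.
TC(266) = (8,640/266)×242 + (266/2)×36 = $12,648.45
TC(464) = (8,640/464)×242 + (464/2)×36 = $12,858.21
Lots of 266 are cheaper by $209.76.

$209.76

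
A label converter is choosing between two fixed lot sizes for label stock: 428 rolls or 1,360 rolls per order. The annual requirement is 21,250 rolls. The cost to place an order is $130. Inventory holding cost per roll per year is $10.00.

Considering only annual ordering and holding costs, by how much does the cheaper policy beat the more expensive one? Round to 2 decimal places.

TC(Q) = (D/Q)S + (Q/2)H
TC(428) = (21,250/428)×130 + (428/2)×10 = $8,594.44
TC(1,360) = (21,250/1,360)×130 + (1,360/2)×10 = $8,831.25
Cheaper: Q = 428.  Difference = $236.81

$236.81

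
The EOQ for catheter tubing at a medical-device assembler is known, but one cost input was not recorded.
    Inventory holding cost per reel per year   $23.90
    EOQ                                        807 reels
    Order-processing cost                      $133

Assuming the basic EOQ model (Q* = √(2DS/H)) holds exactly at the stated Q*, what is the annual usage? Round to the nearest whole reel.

EOQ relation: Q² = 2DS/H, so rearrange for the unknown.
D = Q²H / (2S) = 807² × 23.9 / (2 × 133) = 58,514.48

58,514 reels per year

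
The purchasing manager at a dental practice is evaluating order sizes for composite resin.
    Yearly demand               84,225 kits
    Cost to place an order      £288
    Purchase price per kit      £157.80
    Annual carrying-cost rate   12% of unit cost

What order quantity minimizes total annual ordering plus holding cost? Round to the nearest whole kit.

1,601 kits

H = i·C = 0.12 × £157.8 = £18.9360 per kit-year
Optimal lot size Q* = (2 × 84,225 × £288 / £18.936)^½ ≈ 1,600.62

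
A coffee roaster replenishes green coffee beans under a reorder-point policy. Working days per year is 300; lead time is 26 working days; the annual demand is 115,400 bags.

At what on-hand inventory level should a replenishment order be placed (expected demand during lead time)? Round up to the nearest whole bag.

10,002 bags

Daily demand d = 115,400 / 300 = 384.667 bags/day
Demand during lead time = 384.667 × 26 = 10,001.33
Reorder point = 10,001.33 → round up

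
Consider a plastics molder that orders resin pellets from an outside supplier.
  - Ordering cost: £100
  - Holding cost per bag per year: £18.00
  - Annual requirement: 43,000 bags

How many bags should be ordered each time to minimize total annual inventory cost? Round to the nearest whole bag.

691 bags

2DS/H = 2·43,000·100/18 = 477,777.78
EOQ = √477,777.78 ≈ 691.21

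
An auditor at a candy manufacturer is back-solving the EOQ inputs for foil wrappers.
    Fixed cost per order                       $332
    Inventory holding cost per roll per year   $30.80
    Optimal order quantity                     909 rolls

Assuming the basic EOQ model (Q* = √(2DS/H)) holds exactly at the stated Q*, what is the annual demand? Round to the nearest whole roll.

From Q* = √(2DS/H) ⇒ Q*² = 2DS/H.
D = Q²H / (2S) = 909² × 30.8 / (2 × 332) = 38,327.49

38,327 rolls per year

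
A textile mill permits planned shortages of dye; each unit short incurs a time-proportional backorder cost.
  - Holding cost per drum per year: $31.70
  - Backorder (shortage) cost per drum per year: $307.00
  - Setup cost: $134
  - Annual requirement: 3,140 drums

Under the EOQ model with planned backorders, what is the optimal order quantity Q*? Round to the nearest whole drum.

171 drums

Basic EOQ = √(2·3,140·134/31.7) = 162.931
Backorder adjustment √((H+b)/b) = √((31.7+307)/307) = 1.0504
Q* = 162.931 × 1.0504 ≈ 171.14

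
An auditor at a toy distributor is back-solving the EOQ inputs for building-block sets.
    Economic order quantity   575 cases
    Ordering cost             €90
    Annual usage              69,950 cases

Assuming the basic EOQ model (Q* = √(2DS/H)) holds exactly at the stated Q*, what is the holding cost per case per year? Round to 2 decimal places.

€38.08

EOQ relation: Q² = 2DS/H, so rearrange for the unknown.
H = 2DS / Q² = 2 × 69,950 × 90 / 575² = 38.0824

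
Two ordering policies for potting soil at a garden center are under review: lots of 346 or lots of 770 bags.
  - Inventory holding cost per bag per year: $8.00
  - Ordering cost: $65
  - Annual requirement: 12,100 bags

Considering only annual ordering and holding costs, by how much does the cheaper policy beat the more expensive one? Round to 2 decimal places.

Annual cost at Q: ordering D·S/Q plus holding Q·H/2.
TC(346) = (12,100/346)×65 + (346/2)×8 = $3,657.12
TC(770) = (12,100/770)×65 + (770/2)×8 = $4,101.43
|ΔTC| = |$3,657.12 − $4,101.43| = $444.31

$444.31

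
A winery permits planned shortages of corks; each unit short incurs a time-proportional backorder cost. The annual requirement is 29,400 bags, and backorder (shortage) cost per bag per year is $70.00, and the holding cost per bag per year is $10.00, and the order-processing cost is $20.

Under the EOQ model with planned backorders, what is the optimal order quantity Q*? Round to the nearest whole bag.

Basic EOQ = √(2·29,400·20/10) = 342.929
Backorder adjustment √((H+b)/b) = √((10+70)/70) = 1.0690
Q* = 342.929 × 1.0690 ≈ 366.61

367 bags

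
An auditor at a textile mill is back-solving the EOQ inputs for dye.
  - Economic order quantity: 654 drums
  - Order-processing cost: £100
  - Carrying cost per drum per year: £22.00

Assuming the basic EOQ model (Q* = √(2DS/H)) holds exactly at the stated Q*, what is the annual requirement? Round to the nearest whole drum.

47,049 drums per year

Since Q* = (2DS/H)^½, squaring gives Q*²·H = 2DS.
D = Q²H / (2S) = 654² × 22 / (2 × 100) = 47,048.76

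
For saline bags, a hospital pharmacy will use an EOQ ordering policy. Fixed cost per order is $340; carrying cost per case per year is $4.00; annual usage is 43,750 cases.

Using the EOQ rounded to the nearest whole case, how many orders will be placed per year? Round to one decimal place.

2DS/H = 2·43,750·340/4 = 7,437,500.00
EOQ = √7,437,500.00 ≈ 2,727.18 → Q = 2,727
N = D/Q = 43,750/2,727 ≈ 16.043 orders/yr

16.0 orders per year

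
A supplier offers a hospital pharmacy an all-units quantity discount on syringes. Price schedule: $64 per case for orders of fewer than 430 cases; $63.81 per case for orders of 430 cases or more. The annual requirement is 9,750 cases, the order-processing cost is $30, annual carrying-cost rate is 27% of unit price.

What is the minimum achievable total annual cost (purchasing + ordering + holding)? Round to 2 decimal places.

H₁ = 27%×$64 = $17.2800;  H₂ = 27%×$63.81 = $17.2287
EOQ₁ = √(2×9,750×30/17.2800) = 184.00  (< 430, feasible at tier 1)
EOQ₂ = √(2×9,750×30/17.2287) = 184.27  (< 430 → use Q = 430 at tier-2 price)
TC(tier 1 (EOQ₁), Q≈184.0) = $627,179.43
TC(tier 2, Q≈430.0) = $626,531.90
Minimum at tier 2: $626,531.90

$626,531.90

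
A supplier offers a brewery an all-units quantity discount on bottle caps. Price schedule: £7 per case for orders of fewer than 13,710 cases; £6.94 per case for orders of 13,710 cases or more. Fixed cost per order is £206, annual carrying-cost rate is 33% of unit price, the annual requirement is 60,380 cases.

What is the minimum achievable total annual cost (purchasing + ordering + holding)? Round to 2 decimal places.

£430,240.56

H₁ = 33%×£7 = £2.3100;  H₂ = 33%×£6.94 = £2.2902
EOQ₁ = √(2×60,380×206/2.3100) = 3,281.63  (< 13,710, feasible at tier 1)
EOQ₂ = √(2×60,380×206/2.2902) = 3,295.78  (< 13,710 → use Q = 13,710 at tier-2 price)
TC(tier 1 (EOQ₁), Q≈3,281.6) = £430,240.56
TC(tier 2, Q≈13,710.0) = £435,643.76
Minimum at tier 1 (EOQ₁): £430,240.56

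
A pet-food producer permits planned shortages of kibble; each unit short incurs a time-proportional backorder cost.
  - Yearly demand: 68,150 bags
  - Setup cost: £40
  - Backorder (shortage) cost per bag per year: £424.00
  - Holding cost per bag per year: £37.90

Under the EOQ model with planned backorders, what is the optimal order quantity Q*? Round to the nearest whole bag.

Q* = √(2DS/H) · √((H + b)/b)
   = √(2 × 68,150 × 40 / 37.9) · √((37.9 + 424) / 424)
   = 379.279 × 1.0437 ≈ 395.87

396 bags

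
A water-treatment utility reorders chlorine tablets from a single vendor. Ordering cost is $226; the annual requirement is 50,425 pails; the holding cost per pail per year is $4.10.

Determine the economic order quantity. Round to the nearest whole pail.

Q* = √(2·D·S / H) = √(2·50,425·226 / 4.1) = √5,559,048.8 ≈ 2,357.76

2,358 pails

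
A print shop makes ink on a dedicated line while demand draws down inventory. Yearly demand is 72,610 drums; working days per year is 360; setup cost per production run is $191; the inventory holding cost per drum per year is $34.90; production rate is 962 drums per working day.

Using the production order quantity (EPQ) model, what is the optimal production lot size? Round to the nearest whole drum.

1,003 drums

Daily demand d = 72,610/360 = 201.694; p = 962; 1 − d/p = 0.79034
EPQ = √(2DS / (H(1 − d/p)))
    = √(2 × 72,610 × 191 / (34.9 × 0.79034)) ≈ 1,002.79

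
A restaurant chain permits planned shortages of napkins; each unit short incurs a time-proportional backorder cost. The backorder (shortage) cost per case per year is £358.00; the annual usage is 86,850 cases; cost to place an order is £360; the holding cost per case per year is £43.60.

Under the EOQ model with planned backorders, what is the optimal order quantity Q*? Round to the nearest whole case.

Q* = √(2DS/H) · √((H + b)/b)
   = √(2 × 86,850 × 360 / 43.6) · √((43.6 + 358) / 358)
   = 1,197.589 × 1.0591 ≈ 1,268.42

1,268 cases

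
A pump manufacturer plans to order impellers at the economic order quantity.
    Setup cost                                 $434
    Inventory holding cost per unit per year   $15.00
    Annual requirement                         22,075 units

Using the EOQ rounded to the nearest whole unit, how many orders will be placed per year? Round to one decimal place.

19.5 orders per year

Optimal lot size Q* = (2 × 22,075 × $434 / $15)^½ ≈ 1,130.22 → Q = 1,130
Orders per year = D/Q = 22,075 / 1,130 = 19.535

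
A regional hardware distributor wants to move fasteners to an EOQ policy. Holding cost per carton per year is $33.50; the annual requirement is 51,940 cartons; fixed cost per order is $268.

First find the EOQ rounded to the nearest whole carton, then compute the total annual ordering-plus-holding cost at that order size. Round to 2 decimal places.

Optimal lot size Q* = (2 × 51,940 × $268 / $33.5)^½ ≈ 911.61 → Q = 912 cartons
Ordering: D/Q × S = 51,940/912 × $268 = $15,263.07
Holding:  Q/2 × H = 912/2 × $33.5 = $15,276.00
Total = $15,263.07 + $15,276.00 = $30,539.07

$30,539.07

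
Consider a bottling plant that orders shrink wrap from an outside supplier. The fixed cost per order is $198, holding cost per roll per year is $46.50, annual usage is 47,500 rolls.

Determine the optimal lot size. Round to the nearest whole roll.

636 rolls

Q* = √(2·D·S / H) = √(2·47,500·198 / 46.5) = √404,516.1 ≈ 636.02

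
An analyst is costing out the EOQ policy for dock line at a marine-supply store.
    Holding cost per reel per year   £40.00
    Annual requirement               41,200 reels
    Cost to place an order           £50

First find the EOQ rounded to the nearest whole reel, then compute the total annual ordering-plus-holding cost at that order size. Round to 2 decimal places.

Optimal lot size Q* = (2 × 41,200 × £50 / £40)^½ ≈ 320.94 → Q = 321 reels
Ordering: D/Q × S = 41,200/321 × £50 = £6,417.45
Holding:  Q/2 × H = 321/2 × £40 = £6,420.00
Total = £6,417.45 + £6,420.00 = £12,837.45

£12,837.45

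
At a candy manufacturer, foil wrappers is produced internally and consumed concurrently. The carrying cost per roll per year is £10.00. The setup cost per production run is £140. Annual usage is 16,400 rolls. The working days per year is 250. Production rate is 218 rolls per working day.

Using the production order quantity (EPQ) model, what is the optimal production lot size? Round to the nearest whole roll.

810 rolls

d = 16,400/250 = 65.6000 rolls/day;  effective holding cost H(1 − d/p) = 10·(1 − 65.6000/218) = 6.99083
Q* = √(2DS / H_eff) = √(2·16,400·140 / 6.99083) ≈ 810.47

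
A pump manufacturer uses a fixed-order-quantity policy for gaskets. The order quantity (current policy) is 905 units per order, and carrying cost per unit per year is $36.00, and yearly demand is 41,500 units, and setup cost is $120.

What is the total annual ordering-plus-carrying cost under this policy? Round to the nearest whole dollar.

$21,793

Ordering: D/Q × S = 41,500/905 × $120 = $5,502.76
Holding:  Q/2 × H = 905/2 × $36 = $16,290.00
Total = $5,502.76 + $16,290.00 = $21,792.76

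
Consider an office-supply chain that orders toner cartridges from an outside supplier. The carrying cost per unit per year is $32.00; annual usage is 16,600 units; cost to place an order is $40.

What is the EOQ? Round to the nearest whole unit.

Q* = √(2·D·S / H) = √(2·16,600·40 / 32) = √41,500.0 ≈ 203.72

204 units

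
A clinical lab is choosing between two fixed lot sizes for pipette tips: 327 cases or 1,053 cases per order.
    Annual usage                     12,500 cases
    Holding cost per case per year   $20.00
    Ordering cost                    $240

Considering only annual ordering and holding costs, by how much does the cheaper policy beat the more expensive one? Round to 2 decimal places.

$934.69

For each Q, cost = (D/Q)·S + (Q/2)·H.
TC(327) = (12,500/327)×240 + (327/2)×20 = $12,444.31
TC(1,053) = (12,500/1,053)×240 + (1,053/2)×20 = $13,379.00
Cheaper: Q = 327.  Difference = $934.69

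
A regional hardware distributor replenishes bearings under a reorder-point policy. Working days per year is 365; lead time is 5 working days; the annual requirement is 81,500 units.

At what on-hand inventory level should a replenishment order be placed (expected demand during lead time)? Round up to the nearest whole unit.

Daily demand d = 81,500 / 365 = 223.288 units/day
Demand during lead time = 223.288 × 5 = 1,116.44
Reorder point = 1,116.44 → round up

1,117 units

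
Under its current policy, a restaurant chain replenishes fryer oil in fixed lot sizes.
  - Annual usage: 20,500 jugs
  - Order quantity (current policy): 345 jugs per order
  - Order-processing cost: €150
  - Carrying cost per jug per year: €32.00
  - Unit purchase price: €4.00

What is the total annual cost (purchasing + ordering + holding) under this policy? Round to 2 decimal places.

€96,433.04

Annual ordering cost = (D/Q)·S = (20,500/345) × 150 = €8,913.04
Annual holding cost  = (Q/2)·H = (345/2) × 32 = €5,520.00
Purchase cost = D·C = 20,500 × 4 = €82,000.00
Total = €8,913.04 + €5,520.00 + €82,000.00 = €96,433.04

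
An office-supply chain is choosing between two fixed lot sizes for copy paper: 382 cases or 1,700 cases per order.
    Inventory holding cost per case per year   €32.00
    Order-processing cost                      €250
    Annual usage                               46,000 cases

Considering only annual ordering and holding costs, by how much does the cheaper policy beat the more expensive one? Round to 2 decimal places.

TC(Q) = (D/Q)S + (Q/2)H
TC(382) = (46,000/382)×250 + (382/2)×32 = €36,216.71
TC(1,700) = (46,000/1,700)×250 + (1,700/2)×32 = €33,964.71
Cheaper: Q = 1,700.  Difference = €2,252.01

€2,252.01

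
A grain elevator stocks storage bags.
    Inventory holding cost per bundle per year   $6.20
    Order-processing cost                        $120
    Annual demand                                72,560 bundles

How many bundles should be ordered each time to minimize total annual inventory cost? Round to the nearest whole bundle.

Optimal lot size Q* = (2 × 72,560 × $120 / $6.2)^½ ≈ 1,675.94

1,676 bundles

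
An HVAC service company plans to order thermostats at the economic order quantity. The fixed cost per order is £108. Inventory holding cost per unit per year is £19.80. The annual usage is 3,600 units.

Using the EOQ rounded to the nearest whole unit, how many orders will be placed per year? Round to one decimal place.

18.2 orders per year

EOQ = √(2DS/H) = √(2 × 3,600 × 108 / 19.8)
    = √(39,272.73) ≈ 198.17 → Q = 198
N = D/Q = 3,600/198 ≈ 18.182 orders/yr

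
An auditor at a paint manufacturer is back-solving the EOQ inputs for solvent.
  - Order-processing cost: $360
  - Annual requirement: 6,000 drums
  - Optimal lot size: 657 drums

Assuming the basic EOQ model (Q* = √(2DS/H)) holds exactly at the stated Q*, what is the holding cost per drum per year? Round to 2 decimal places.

From Q* = √(2DS/H) ⇒ Q*² = 2DS/H.
H = 2DS / Q² = 2 × 6,000 × 360 / 657² = 10.0081

$10.01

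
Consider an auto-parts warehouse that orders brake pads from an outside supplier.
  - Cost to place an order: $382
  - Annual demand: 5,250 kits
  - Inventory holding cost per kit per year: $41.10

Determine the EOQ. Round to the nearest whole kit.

312 kits

2DS/H = 2·5,250·382/41.1 = 97,591.24
EOQ = √97,591.24 ≈ 312.40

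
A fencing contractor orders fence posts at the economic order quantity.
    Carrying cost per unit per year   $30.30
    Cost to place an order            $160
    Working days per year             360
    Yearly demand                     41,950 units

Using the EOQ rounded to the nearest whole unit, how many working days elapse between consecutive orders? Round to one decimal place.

5.7 days

EOQ = √(2DS/H) = √(2 × 41,950 × 160 / 30.3)
    = √(443,036.30) ≈ 665.61 → Q = 666 units
Days between orders = 360 / (D/Q) = 360 / 62.988 ≈ 5.715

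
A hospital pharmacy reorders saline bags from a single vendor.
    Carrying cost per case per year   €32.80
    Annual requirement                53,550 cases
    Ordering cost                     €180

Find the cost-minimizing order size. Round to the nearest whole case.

767 cases

Optimal lot size Q* = (2 × 53,550 × €180 / €32.8)^½ ≈ 766.64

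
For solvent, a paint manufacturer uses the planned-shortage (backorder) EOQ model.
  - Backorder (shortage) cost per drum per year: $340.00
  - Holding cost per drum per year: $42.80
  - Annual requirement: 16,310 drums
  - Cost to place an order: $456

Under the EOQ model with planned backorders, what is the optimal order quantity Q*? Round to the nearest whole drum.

626 drums

Basic EOQ = √(2·16,310·456/42.8) = 589.525
Backorder adjustment √((H+b)/b) = √((42.8+340)/340) = 1.0611
Q* = 589.525 × 1.0611 ≈ 625.53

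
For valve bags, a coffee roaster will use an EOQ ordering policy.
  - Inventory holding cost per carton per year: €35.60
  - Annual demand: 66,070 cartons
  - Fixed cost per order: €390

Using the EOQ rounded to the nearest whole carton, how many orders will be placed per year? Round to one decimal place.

EOQ = √(2DS/H) = √(2 × 66,070 × 390 / 35.6)
    = √(1,447,601.12) ≈ 1,203.16 → Q = 1,203
N = D/Q = 66,070/1,203 ≈ 54.921 orders/yr

54.9 orders per year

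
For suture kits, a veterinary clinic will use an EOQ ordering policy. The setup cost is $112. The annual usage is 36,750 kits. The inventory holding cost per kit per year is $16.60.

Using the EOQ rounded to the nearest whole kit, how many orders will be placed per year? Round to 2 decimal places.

Optimal lot size Q* = (2 × 36,750 × $112 / $16.6)^½ ≈ 704.20 → Q = 704
Orders per year = D/Q = 36,750 / 704 = 52.202

52.20 orders per year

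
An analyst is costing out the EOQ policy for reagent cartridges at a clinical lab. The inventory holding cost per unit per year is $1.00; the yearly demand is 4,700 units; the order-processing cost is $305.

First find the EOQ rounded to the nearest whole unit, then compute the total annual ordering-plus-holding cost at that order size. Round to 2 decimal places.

$1,693.22

Optimal lot size Q* = (2 × 4,700 × $305 / $1)^½ ≈ 1,693.22 → Q = 1,693 units
Orders/yr = 4,700/1,693 = 2.776; ordering cost = 2.776 × $305 = $846.72
Average inventory = 1,693/2 = 846.5; holding cost = 846.5 × $1 = $846.50
Total = $846.72 + $846.50 = $1,693.22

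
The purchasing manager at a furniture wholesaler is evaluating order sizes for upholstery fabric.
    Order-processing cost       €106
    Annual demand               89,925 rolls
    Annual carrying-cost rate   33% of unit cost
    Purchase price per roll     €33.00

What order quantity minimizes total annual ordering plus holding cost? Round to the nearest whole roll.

Carrying cost H = €33 × 33% = €10.8900/roll/yr
2DS/H = 2·89,925·106/10.89 = 1,750,606.06
EOQ = √1,750,606.06 ≈ 1,323.10

1,323 rolls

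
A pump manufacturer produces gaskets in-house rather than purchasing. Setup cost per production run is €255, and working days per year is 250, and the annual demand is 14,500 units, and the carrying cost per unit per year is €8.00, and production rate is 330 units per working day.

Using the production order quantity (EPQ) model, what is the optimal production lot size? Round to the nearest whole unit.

d = 14,500/250 = 58.0000 units/day;  effective holding cost H(1 − d/p) = 8·(1 − 58.0000/330) = 6.59394
Q* = √(2DS / H_eff) = √(2·14,500·255 / 6.59394) ≈ 1,059.00

1,059 units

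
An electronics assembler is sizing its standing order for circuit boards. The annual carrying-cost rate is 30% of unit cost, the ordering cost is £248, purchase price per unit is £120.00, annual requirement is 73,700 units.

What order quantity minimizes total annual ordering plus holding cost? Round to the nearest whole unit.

H = i·C = 0.3 × £120 = £36.0000 per unit-year
EOQ = √(2DS/H) = √(2 × 73,700 × 248 / 36)
    = √(1,015,422.22) ≈ 1,007.68

1,008 units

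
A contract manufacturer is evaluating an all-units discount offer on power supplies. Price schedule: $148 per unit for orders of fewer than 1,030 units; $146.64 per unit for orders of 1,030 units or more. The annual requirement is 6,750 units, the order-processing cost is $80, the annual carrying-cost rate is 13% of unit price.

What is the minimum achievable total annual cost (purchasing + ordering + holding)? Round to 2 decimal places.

H₁ = 13%×$148 = $19.2400;  H₂ = 13%×$146.64 = $19.0632
EOQ₁ = √(2×6,750×80/19.2400) = 236.92  (< 1,030, feasible at tier 1)
EOQ₂ = √(2×6,750×80/19.0632) = 238.02  (< 1,030 → use Q = 1,030 at tier-2 price)
TC(tier 1 (EOQ₁), Q≈236.9) = $1,003,558.42
TC(tier 2, Q≈1,030.0) = $1,000,161.82
Minimum at tier 2: $1,000,161.82

$1,000,161.82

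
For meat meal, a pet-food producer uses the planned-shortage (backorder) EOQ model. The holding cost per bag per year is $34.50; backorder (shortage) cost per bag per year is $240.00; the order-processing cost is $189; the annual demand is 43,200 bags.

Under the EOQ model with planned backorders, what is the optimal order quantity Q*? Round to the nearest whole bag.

Q* = √(2DS/H) · √((H + b)/b)
   = √(2 × 43,200 × 189 / 34.5) · √((34.5 + 240) / 240)
   = 687.984 × 1.0695 ≈ 735.77

736 bags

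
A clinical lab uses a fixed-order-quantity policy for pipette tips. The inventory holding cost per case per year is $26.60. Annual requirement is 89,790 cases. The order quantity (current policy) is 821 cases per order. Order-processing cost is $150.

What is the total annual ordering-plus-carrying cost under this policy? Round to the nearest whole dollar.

$27,324

Orders/yr = 89,790/821 = 109.367; ordering cost = 109.367 × $150 = $16,404.99
Average inventory = 821/2 = 410.5; holding cost = 410.5 × $26.6 = $10,919.30
Total = $16,404.99 + $10,919.30 = $27,324.29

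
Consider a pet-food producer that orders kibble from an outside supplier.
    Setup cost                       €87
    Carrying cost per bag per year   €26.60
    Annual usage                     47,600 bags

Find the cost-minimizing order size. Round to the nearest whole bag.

Q* = √(2·D·S / H) = √(2·47,600·87 / 26.6) = √311,368.4 ≈ 558.00

558 bags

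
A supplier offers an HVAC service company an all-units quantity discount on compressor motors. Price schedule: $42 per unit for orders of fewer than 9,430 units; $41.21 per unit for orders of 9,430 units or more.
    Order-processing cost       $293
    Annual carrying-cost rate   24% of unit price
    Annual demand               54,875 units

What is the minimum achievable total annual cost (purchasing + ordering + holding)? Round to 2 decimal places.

$2,309,737.01

H₁ = 24%×$42 = $10.0800;  H₂ = 24%×$41.21 = $9.8904
EOQ₁ = √(2×54,875×293/10.0800) = 1,786.10  (< 9,430, feasible at tier 1)
EOQ₂ = √(2×54,875×293/9.8904) = 1,803.14  (< 9,430 → use Q = 9,430 at tier-2 price)
TC(tier 1 (EOQ₁), Q≈1,786.1) = $2,322,753.89
TC(tier 2, Q≈9,430.0) = $2,309,737.01
Minimum at tier 2: $2,309,737.01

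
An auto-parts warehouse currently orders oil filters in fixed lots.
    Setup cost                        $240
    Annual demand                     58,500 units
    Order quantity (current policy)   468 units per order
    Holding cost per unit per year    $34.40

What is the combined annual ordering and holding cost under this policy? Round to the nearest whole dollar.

Annual ordering cost = (D/Q)·S = (58,500/468) × 240 = $30,000.00
Annual holding cost  = (Q/2)·H = (468/2) × 34.4 = $8,049.60
Total = $30,000.00 + $8,049.60 = $38,049.60

$38,050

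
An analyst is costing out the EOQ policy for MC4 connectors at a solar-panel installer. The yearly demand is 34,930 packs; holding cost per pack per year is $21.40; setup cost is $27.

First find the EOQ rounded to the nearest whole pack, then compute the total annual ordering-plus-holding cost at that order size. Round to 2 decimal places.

2DS/H = 2·34,930·27/21.4 = 88,141.12
EOQ = √88,141.12 ≈ 296.89 → Q = 297 packs
Orders/yr = 34,930/297 = 117.609; ordering cost = 117.609 × $27 = $3,175.45
Average inventory = 297/2 = 148.5; holding cost = 148.5 × $21.4 = $3,177.90
Total = $3,175.45 + $3,177.90 = $6,353.35

$6,353.35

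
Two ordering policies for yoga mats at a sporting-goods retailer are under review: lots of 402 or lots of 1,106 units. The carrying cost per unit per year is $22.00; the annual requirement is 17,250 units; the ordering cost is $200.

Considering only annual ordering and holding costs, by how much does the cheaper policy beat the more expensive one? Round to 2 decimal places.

$2,281.26

TC(Q) = (D/Q)S + (Q/2)H
TC(402) = (17,250/402)×200 + (402/2)×22 = $13,004.09
TC(1,106) = (17,250/1,106)×200 + (1,106/2)×22 = $15,285.35
Cheaper: Q = 402.  Difference = $2,281.26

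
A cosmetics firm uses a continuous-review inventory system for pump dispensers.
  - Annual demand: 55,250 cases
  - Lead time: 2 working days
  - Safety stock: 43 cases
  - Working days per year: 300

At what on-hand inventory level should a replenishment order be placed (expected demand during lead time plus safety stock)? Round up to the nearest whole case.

Daily demand d = 55,250 / 300 = 184.167 cases/day
Demand during lead time = 184.167 × 2 = 368.33
Reorder point = 368.33 + 43 = 411.33 → round up

412 cases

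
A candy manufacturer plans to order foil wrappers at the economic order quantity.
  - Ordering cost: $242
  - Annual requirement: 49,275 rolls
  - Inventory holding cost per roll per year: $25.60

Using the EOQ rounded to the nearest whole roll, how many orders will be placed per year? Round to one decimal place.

51.1 orders per year

2DS/H = 2·49,275·242/25.6 = 931,605.47
EOQ = √931,605.47 ≈ 965.20 → Q = 965
N = D/Q = 49,275/965 ≈ 51.062 orders/yr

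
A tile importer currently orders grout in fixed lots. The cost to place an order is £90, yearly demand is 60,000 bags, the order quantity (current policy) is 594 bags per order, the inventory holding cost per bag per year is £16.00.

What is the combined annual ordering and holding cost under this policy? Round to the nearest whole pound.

£13,843

Annual ordering cost = (D/Q)·S = (60,000/594) × 90 = £9,090.91
Annual holding cost  = (Q/2)·H = (594/2) × 16 = £4,752.00
Total = £9,090.91 + £4,752.00 = £13,842.91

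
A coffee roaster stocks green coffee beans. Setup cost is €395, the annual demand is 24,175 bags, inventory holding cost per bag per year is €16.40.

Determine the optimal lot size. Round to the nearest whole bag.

2DS/H = 2·24,175·395/16.4 = 1,164,527.44
EOQ = √1,164,527.44 ≈ 1,079.13

1,079 bags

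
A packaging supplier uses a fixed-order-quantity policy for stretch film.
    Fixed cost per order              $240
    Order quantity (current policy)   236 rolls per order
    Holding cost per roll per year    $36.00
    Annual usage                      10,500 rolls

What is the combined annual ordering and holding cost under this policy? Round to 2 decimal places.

$14,925.97

Ordering: D/Q × S = 10,500/236 × $240 = $10,677.97
Holding:  Q/2 × H = 236/2 × $36 = $4,248.00
Total = $10,677.97 + $4,248.00 = $14,925.97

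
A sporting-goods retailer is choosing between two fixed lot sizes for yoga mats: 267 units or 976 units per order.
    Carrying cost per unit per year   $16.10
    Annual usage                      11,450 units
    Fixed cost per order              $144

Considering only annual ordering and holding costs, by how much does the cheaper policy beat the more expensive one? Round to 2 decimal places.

$1,221.51

For each Q, cost = (D/Q)·S + (Q/2)·H.
TC(267) = (11,450/267)×144 + (267/2)×16.1 = $8,324.63
TC(976) = (11,450/976)×144 + (976/2)×16.1 = $9,546.14
Lots of 267 are cheaper by $1,221.51.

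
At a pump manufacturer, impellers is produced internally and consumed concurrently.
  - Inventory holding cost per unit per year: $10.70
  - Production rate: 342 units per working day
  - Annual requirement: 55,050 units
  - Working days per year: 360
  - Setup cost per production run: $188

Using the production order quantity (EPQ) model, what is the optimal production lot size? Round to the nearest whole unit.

d = 55,050/360 = 152.9167 units/day;  effective holding cost H(1 − d/p) = 10.7·(1 − 152.9167/342) = 5.91577
Q* = √(2DS / H_eff) = √(2·55,050·188 / 5.91577) ≈ 1,870.54

1,871 units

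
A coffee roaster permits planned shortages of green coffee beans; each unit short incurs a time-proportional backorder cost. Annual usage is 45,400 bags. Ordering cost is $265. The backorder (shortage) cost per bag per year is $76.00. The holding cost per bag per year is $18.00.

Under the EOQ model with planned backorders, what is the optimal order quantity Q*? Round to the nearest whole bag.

1,286 bags

Q* = √(2DS/H) · √((H + b)/b)
   = √(2 × 45,400 × 265 / 18) · √((18 + 76) / 76)
   = 1,156.191 × 1.1121 ≈ 1,285.84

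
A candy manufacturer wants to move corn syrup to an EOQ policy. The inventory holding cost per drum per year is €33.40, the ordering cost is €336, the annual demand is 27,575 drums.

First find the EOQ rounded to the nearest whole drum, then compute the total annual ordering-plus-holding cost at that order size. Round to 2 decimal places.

Optimal lot size Q* = (2 × 27,575 × €336 / €33.4)^½ ≈ 744.85 → Q = 745 drums
Annual ordering cost = (D/Q)·S = (27,575/745) × 336 = €12,436.51
Annual holding cost  = (Q/2)·H = (745/2) × 33.4 = €12,441.50
Total = €12,436.51 + €12,441.50 = €24,878.01

€24,878.01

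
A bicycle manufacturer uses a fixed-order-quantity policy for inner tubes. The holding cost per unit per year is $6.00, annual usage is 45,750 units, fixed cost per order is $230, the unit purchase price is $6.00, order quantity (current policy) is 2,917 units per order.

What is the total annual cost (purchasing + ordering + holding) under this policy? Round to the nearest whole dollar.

Ordering: D/Q × S = 45,750/2,917 × $230 = $3,607.30
Holding:  Q/2 × H = 2,917/2 × $6 = $8,751.00
Purchase cost = D·C = 45,750 × 6 = $274,500.00
Total = $3,607.30 + $8,751.00 + $274,500.00 = $286,858.30

$286,858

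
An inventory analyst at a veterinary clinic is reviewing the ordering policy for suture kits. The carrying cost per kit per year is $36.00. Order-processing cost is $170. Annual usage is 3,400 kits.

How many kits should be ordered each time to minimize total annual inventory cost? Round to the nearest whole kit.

EOQ = √(2DS/H) = √(2 × 3,400 × 170 / 36)
    = √(32,111.11) ≈ 179.20

179 kits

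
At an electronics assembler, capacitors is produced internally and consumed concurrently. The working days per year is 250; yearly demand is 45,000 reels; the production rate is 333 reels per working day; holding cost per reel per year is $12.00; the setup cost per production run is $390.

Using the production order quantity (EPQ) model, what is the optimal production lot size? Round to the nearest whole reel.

d = 45,000/250 = 180.0000 reels/day;  effective holding cost H(1 − d/p) = 12·(1 − 180.0000/333) = 5.51351
Q* = √(2DS / H_eff) = √(2·45,000·390 / 5.51351) ≈ 2,523.13

2,523 reels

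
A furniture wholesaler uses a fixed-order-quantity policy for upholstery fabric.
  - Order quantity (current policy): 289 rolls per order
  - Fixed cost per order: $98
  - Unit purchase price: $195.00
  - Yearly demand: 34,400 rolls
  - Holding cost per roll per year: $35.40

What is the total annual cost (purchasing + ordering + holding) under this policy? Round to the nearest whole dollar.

$6,724,780

Orders/yr = 34,400/289 = 119.031; ordering cost = 119.031 × $98 = $11,665.05
Average inventory = 289/2 = 144.5; holding cost = 144.5 × $35.4 = $5,115.30
Purchase cost = D·C = 34,400 × 195 = $6,708,000.00
Total = $11,665.05 + $5,115.30 + $6,708,000.00 = $6,724,780.35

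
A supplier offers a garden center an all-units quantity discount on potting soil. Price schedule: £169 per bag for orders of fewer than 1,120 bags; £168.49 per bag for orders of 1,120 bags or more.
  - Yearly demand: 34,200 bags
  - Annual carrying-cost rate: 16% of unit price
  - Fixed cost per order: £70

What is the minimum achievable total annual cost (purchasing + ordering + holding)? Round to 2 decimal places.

£5,779,592.20

H₁ = 16%×£169 = £27.0400;  H₂ = 16%×£168.49 = £26.9584
EOQ₁ = √(2×34,200×70/27.0400) = 420.80  (< 1,120, feasible at tier 1)
EOQ₂ = √(2×34,200×70/26.9584) = 421.43  (< 1,120 → use Q = 1,120 at tier-2 price)
TC(tier 1 (EOQ₁), Q≈420.8) = £5,791,178.38
TC(tier 2, Q≈1,120.0) = £5,779,592.20
Minimum at tier 2: £5,779,592.20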